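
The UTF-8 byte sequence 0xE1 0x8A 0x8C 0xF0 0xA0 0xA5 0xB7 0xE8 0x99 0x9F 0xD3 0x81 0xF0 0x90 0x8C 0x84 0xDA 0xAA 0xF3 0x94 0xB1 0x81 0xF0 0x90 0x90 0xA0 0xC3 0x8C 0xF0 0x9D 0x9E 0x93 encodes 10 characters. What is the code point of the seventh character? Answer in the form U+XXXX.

Offset 0: leading byte 0xE1 = 11100001 → 3-byte char #1 = E1 8A 8C.
Offset 3: leading byte 0xF0 = 11110000 → 4-byte char #2 = F0 A0 A5 B7.
Offset 7: leading byte 0xE8 = 11101000 → 3-byte char #3 = E8 99 9F.
Offset 10: leading byte 0xD3 = 11010011 → 2-byte char #4 = D3 81.
Offset 12: leading byte 0xF0 = 11110000 → 4-byte char #5 = F0 90 8C 84.
Offset 16: leading byte 0xDA = 11011010 → 2-byte char #6 = DA AA.
Offset 18: leading byte 0xF3 = 11110011 → 4-byte char #7 = F3 94 B1 81.
Leading byte 0xF3 = 11110011 matches 11110xxx → 4-byte sequence.
Byte 1: 0xF3 = 11110011, payload 011 (3 bits).
Byte 2: 0x94 = 10010100 (10xxxxxx ✓), payload 010100.
Byte 3: 0xB1 = 10110001 (10xxxxxx ✓), payload 110001.
Byte 4: 0x81 = 10000001 (10xxxxxx ✓), payload 000001.
Concatenate: 011010100110001000001 = 0xD4C41 (21 bits → U+D4C41).

U+D4C41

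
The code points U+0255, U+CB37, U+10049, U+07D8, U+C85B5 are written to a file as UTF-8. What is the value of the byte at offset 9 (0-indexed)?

0xDF

U+0255 → 2-byte form C9 95 at offsets 0–1.
U+CB37 → 3-byte form EC AC B7 at offsets 2–4.
U+10049 → 4-byte form F0 90 81 89 at offsets 5–8.
U+07D8 → 2-byte form DF 98 at offsets 9–10.
Offset 9 falls in char 4's range; it's byte 1 of DF 98 = 0xDF.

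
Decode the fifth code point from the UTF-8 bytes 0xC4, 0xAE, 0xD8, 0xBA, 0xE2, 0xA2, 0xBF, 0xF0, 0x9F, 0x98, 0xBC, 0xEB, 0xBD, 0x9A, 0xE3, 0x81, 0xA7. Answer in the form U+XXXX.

U+BF5A

Offset 0: leading byte 0xC4 = 11000100 → 2-byte char #1 = C4 AE.
Offset 2: leading byte 0xD8 = 11011000 → 2-byte char #2 = D8 BA.
Offset 4: leading byte 0xE2 = 11100010 → 3-byte char #3 = E2 A2 BF.
Offset 7: leading byte 0xF0 = 11110000 → 4-byte char #4 = F0 9F 98 BC.
Offset 11: leading byte 0xEB = 11101011 → 3-byte char #5 = EB BD 9A.
Leading byte 0xEB = 11101011 matches 1110xxxx → 3-byte sequence.
Byte 1: 0xEB = 11101011, payload 1011 (4 bits).
Byte 2: 0xBD = 10111101 (10xxxxxx ✓), payload 111101.
Byte 3: 0x9A = 10011010 (10xxxxxx ✓), payload 011010.
Concatenate: 1011111101011010 = 0xBF5A (16 bits → U+BF5A).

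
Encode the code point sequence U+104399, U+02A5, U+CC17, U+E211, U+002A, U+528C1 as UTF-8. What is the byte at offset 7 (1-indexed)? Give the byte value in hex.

0xEC

1-indexed offset 7 is 0-indexed offset 6.
U+104399 → 4-byte form F4 84 8E 99 at offsets 0–3.
U+02A5 → 2-byte form CA A5 at offsets 4–5.
U+CC17 → 3-byte form EC B0 97 at offsets 6–8.
Offset 6 falls in char 3's range; it's byte 1 of EC B0 97 = 0xEC.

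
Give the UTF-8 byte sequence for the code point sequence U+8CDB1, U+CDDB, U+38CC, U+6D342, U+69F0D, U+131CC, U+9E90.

U+8CDB1: 4-byte form → F2 8C B6 B1.
U+CDDB: 3-byte form → EC B7 9B.
U+38CC: 3-byte form → E3 A3 8C.
U+6D342: 4-byte form → F1 AD 8D 82.
U+69F0D: 4-byte form → F1 A9 BC 8D.
U+131CC: 4-byte form → F0 93 87 8C.
U+9E90: 3-byte form → E9 BA 90.
Concatenated (25 bytes): F2 8C B6 B1 EC B7 9B E3 A3 8C F1 AD 8D 82 F1 A9 BC 8D F0 93 87 8C E9 BA 90.

F2 8C B6 B1 EC B7 9B E3 A3 8C F1 AD 8D 82 F1 A9 BC 8D F0 93 87 8C E9 BA 90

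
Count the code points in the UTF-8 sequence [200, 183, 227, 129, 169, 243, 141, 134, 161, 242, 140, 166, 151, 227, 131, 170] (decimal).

Byte at offset 0: 0xC8 = 11001000 → 2-byte char (#1). Advance 2.
Byte at offset 2: 0xE3 = 11100011 → 3-byte char (#2). Advance 3.
Byte at offset 5: 0xF3 = 11110011 → 4-byte char (#3). Advance 4.
Byte at offset 9: 0xF2 = 11110010 → 4-byte char (#4). Advance 4.
Byte at offset 13: 0xE3 = 11100011 → 3-byte char (#5). Advance 3.
Reached end at offset 16 after 5 code points.

5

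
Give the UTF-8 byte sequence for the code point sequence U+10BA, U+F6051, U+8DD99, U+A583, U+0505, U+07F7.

U+10BA: 3-byte form → E1 82 BA.
U+F6051: 4-byte form → F3 B6 81 91.
U+8DD99: 4-byte form → F2 8D B6 99.
U+A583: 3-byte form → EA 96 83.
U+0505: 2-byte form → D4 85.
U+07F7: 2-byte form → DF B7.
Concatenated (18 bytes): E1 82 BA F3 B6 81 91 F2 8D B6 99 EA 96 83 D4 85 DF B7.

E1 82 BA F3 B6 81 91 F2 8D B6 99 EA 96 83 D4 85 DF B7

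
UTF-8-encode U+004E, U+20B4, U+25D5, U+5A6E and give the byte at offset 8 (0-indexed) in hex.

U+004E → 1-byte form 4E at offsets 0–0.
U+20B4 → 3-byte form E2 82 B4 at offsets 1–3.
U+25D5 → 3-byte form E2 97 95 at offsets 4–6.
U+5A6E → 3-byte form E5 A9 AE at offsets 7–9.
Offset 8 falls in char 4's range; it's byte 2 of E5 A9 AE = 0xA9.

0xA9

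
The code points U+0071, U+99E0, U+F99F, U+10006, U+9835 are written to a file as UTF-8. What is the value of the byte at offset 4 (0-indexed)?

0xEF

U+0071 → 1-byte form 71 at offsets 0–0.
U+99E0 → 3-byte form E9 A7 A0 at offsets 1–3.
U+F99F → 3-byte form EF A6 9F at offsets 4–6.
Offset 4 falls in char 3's range; it's byte 1 of EF A6 9F = 0xEF.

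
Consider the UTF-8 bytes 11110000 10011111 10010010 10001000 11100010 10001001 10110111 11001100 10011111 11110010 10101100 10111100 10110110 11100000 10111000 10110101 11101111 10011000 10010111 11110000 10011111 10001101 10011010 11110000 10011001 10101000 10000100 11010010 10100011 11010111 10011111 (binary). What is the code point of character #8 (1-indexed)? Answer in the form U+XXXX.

U+19A04

Offset 0: leading byte 0xF0 = 11110000 → 4-byte char #1 = F0 9F 92 88.
Offset 4: leading byte 0xE2 = 11100010 → 3-byte char #2 = E2 89 B7.
Offset 7: leading byte 0xCC = 11001100 → 2-byte char #3 = CC 9F.
Offset 9: leading byte 0xF2 = 11110010 → 4-byte char #4 = F2 AC BC B6.
Offset 13: leading byte 0xE0 = 11100000 → 3-byte char #5 = E0 B8 B5.
Offset 16: leading byte 0xEF = 11101111 → 3-byte char #6 = EF 98 97.
Offset 19: leading byte 0xF0 = 11110000 → 4-byte char #7 = F0 9F 8D 9A.
Offset 23: leading byte 0xF0 = 11110000 → 4-byte char #8 = F0 99 A8 84.
Leading byte 0xF0 = 11110000 matches 11110xxx → 4-byte sequence.
Byte 1: 0xF0 = 11110000, payload 000 (3 bits).
Byte 2: 0x99 = 10011001 (10xxxxxx ✓), payload 011001.
Byte 3: 0xA8 = 10101000 (10xxxxxx ✓), payload 101000.
Byte 4: 0x84 = 10000100 (10xxxxxx ✓), payload 000100.
Concatenate: 000011001101000000100 = 0x19A04 (21 bits → U+19A04).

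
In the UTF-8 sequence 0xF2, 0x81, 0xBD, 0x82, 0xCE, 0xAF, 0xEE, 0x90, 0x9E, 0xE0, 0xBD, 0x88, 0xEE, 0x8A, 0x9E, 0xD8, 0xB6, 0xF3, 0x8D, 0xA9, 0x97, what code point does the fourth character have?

Offset 0: leading byte 0xF2 = 11110010 → 4-byte char #1 = F2 81 BD 82.
Offset 4: leading byte 0xCE = 11001110 → 2-byte char #2 = CE AF.
Offset 6: leading byte 0xEE = 11101110 → 3-byte char #3 = EE 90 9E.
Offset 9: leading byte 0xE0 = 11100000 → 3-byte char #4 = E0 BD 88.
Leading byte 0xE0 = 11100000 matches 1110xxxx → 3-byte sequence.
Byte 1: 0xE0 = 11100000, payload 0000 (4 bits).
Byte 2: 0xBD = 10111101 (10xxxxxx ✓), payload 111101.
Byte 3: 0x88 = 10001000 (10xxxxxx ✓), payload 001000.
Concatenate: 0000111101001000 = 0xF48 (16 bits → U+0F48).

U+0F48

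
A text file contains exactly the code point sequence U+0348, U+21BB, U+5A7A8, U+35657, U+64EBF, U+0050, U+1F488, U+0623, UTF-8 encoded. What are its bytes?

CD 88 E2 86 BB F1 9A 9E A8 F0 B5 99 97 F1 A4 BA BF 50 F0 9F 92 88 D8 A3

U+0348: 2-byte form → CD 88.
U+21BB: 3-byte form → E2 86 BB.
U+5A7A8: 4-byte form → F1 9A 9E A8.
U+35657: 4-byte form → F0 B5 99 97.
U+64EBF: 4-byte form → F1 A4 BA BF.
U+0050: 1-byte form → 50.
U+1F488: 4-byte form → F0 9F 92 88.
U+0623: 2-byte form → D8 A3.
Concatenated (24 bytes): CD 88 E2 86 BB F1 9A 9E A8 F0 B5 99 97 F1 A4 BA BF 50 F0 9F 92 88 D8 A3.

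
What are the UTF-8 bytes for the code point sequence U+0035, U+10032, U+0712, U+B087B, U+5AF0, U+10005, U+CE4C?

U+0035: 1-byte form → 35.
U+10032: 4-byte form → F0 90 80 B2.
U+0712: 2-byte form → DC 92.
U+B087B: 4-byte form → F2 B0 A1 BB.
U+5AF0: 3-byte form → E5 AB B0.
U+10005: 4-byte form → F0 90 80 85.
U+CE4C: 3-byte form → EC B9 8C.
Concatenated (21 bytes): 35 F0 90 80 B2 DC 92 F2 B0 A1 BB E5 AB B0 F0 90 80 85 EC B9 8C.

35 F0 90 80 B2 DC 92 F2 B0 A1 BB E5 AB B0 F0 90 80 85 EC B9 8C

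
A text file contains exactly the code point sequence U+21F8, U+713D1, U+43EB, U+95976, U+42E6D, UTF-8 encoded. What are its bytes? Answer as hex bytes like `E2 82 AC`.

E2 87 B8 F1 B1 8F 91 E4 8F AB F2 95 A5 B6 F1 82 B9 AD

U+21F8: 3-byte form → E2 87 B8.
U+713D1: 4-byte form → F1 B1 8F 91.
U+43EB: 3-byte form → E4 8F AB.
U+95976: 4-byte form → F2 95 A5 B6.
U+42E6D: 4-byte form → F1 82 B9 AD.
Concatenated (18 bytes): E2 87 B8 F1 B1 8F 91 E4 8F AB F2 95 A5 B6 F1 82 B9 AD.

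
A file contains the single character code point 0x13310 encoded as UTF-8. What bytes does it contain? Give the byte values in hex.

U+13310 = 0x13310 = 78608 decimal. In range U+10000–U+10FFFF → 4-byte form: 11110xxx 10xxxxxx 10xxxxxx 10xxxxxx.
Binary (21 bits): 000010011001100010000.
Split 3+6+6+6: 000 | 010011 | 001100 | 010000.
Byte 1: 11110000 = 0xF0.
Byte 2: 10010011 = 0x93.
Byte 3: 10001100 = 0x8C.
Byte 4: 10010000 = 0x90.

F0 93 8C 90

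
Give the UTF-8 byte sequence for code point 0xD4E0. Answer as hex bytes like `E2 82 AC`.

U+D4E0 = 0xD4E0 = 54496 decimal. In range U+0800–U+FFFF → 3-byte form: 1110xxxx 10xxxxxx 10xxxxxx.
Binary (16 bits): 1101010011100000.
Split 4+6+6: 1101 | 010011 | 100000.
Byte 1: 11101101 = 0xED.
Byte 2: 10010011 = 0x93.
Byte 3: 10100000 = 0xA0.

ED 93 A0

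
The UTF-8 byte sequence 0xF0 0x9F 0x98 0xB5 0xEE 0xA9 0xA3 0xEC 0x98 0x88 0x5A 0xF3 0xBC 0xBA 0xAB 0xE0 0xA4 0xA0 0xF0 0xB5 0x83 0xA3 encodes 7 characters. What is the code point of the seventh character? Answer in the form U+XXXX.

U+350E3

Offset 0: leading byte 0xF0 = 11110000 → 4-byte char #1 = F0 9F 98 B5.
Offset 4: leading byte 0xEE = 11101110 → 3-byte char #2 = EE A9 A3.
Offset 7: leading byte 0xEC = 11101100 → 3-byte char #3 = EC 98 88.
Offset 10: leading byte 0x5A = 01011010 → 1-byte char #4 = 5A.
Offset 11: leading byte 0xF3 = 11110011 → 4-byte char #5 = F3 BC BA AB.
Offset 15: leading byte 0xE0 = 11100000 → 3-byte char #6 = E0 A4 A0.
Offset 18: leading byte 0xF0 = 11110000 → 4-byte char #7 = F0 B5 83 A3.
Leading byte 0xF0 = 11110000 matches 11110xxx → 4-byte sequence.
Byte 1: 0xF0 = 11110000, payload 000 (3 bits).
Byte 2: 0xB5 = 10110101 (10xxxxxx ✓), payload 110101.
Byte 3: 0x83 = 10000011 (10xxxxxx ✓), payload 000011.
Byte 4: 0xA3 = 10100011 (10xxxxxx ✓), payload 100011.
Concatenate: 000110101000011100011 = 0x350E3 (21 bits → U+350E3).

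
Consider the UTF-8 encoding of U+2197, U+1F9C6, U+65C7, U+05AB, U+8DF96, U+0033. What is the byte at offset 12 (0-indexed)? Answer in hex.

0xF2

U+2197 → 3-byte form E2 86 97 at offsets 0–2.
U+1F9C6 → 4-byte form F0 9F A7 86 at offsets 3–6.
U+65C7 → 3-byte form E6 97 87 at offsets 7–9.
U+05AB → 2-byte form D6 AB at offsets 10–11.
U+8DF96 → 4-byte form F2 8D BE 96 at offsets 12–15.
Offset 12 falls in char 5's range; it's byte 1 of F2 8D BE 96 = 0xF2.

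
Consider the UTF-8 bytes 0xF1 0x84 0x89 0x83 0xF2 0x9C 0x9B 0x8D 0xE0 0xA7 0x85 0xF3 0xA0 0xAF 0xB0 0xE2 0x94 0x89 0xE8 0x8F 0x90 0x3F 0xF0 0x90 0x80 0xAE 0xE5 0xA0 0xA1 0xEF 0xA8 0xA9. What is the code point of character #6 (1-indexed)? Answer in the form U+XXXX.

Offset 0: leading byte 0xF1 = 11110001 → 4-byte char #1 = F1 84 89 83.
Offset 4: leading byte 0xF2 = 11110010 → 4-byte char #2 = F2 9C 9B 8D.
Offset 8: leading byte 0xE0 = 11100000 → 3-byte char #3 = E0 A7 85.
Offset 11: leading byte 0xF3 = 11110011 → 4-byte char #4 = F3 A0 AF B0.
Offset 15: leading byte 0xE2 = 11100010 → 3-byte char #5 = E2 94 89.
Offset 18: leading byte 0xE8 = 11101000 → 3-byte char #6 = E8 8F 90.
Leading byte 0xE8 = 11101000 matches 1110xxxx → 3-byte sequence.
Byte 1: 0xE8 = 11101000, payload 1000 (4 bits).
Byte 2: 0x8F = 10001111 (10xxxxxx ✓), payload 001111.
Byte 3: 0x90 = 10010000 (10xxxxxx ✓), payload 010000.
Concatenate: 1000001111010000 = 0x83D0 (16 bits → U+83D0).

U+83D0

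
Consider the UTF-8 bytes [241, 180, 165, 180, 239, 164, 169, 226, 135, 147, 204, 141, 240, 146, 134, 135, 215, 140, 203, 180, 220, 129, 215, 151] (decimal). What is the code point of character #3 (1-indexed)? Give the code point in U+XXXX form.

U+21D3

Offset 0: leading byte 0xF1 = 11110001 → 4-byte char #1 = F1 B4 A5 B4.
Offset 4: leading byte 0xEF = 11101111 → 3-byte char #2 = EF A4 A9.
Offset 7: leading byte 0xE2 = 11100010 → 3-byte char #3 = E2 87 93.
Leading byte 0xE2 = 11100010 matches 1110xxxx → 3-byte sequence.
Byte 1: 0xE2 = 11100010, payload 0010 (4 bits).
Byte 2: 0x87 = 10000111 (10xxxxxx ✓), payload 000111.
Byte 3: 0x93 = 10010011 (10xxxxxx ✓), payload 010011.
Concatenate: 0010000111010011 = 0x21D3 (16 bits → U+21D3).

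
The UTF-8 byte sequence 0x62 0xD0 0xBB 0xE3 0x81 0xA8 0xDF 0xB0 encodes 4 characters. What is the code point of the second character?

U+043B

Offset 0: leading byte 0x62 = 01100010 → 1-byte char #1 = 62.
Offset 1: leading byte 0xD0 = 11010000 → 2-byte char #2 = D0 BB.
Leading byte 0xD0 = 11010000 matches 110xxxxx → 2-byte sequence.
Byte 1: 0xD0 = 11010000, payload 10000 (5 bits).
Byte 2: 0xBB = 10111011 (10xxxxxx ✓), payload 111011.
Concatenate: 10000111011 = 0x43B (11 bits → U+043B).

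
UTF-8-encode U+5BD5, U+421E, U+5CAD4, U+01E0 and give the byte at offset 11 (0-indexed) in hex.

U+5BD5 → 3-byte form E5 AF 95 at offsets 0–2.
U+421E → 3-byte form E4 88 9E at offsets 3–5.
U+5CAD4 → 4-byte form F1 9C AB 94 at offsets 6–9.
U+01E0 → 2-byte form C7 A0 at offsets 10–11.
Offset 11 falls in char 4's range; it's byte 2 of C7 A0 = 0xA0.

0xA0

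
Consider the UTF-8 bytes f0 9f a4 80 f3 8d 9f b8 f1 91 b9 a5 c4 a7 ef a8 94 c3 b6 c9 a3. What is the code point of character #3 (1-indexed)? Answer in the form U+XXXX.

U+51E65

Offset 0: leading byte 0xF0 = 11110000 → 4-byte char #1 = F0 9F A4 80.
Offset 4: leading byte 0xF3 = 11110011 → 4-byte char #2 = F3 8D 9F B8.
Offset 8: leading byte 0xF1 = 11110001 → 4-byte char #3 = F1 91 B9 A5.
Leading byte 0xF1 = 11110001 matches 11110xxx → 4-byte sequence.
Byte 1: 0xF1 = 11110001, payload 001 (3 bits).
Byte 2: 0x91 = 10010001 (10xxxxxx ✓), payload 010001.
Byte 3: 0xB9 = 10111001 (10xxxxxx ✓), payload 111001.
Byte 4: 0xA5 = 10100101 (10xxxxxx ✓), payload 100101.
Concatenate: 001010001111001100101 = 0x51E65 (21 bits → U+51E65).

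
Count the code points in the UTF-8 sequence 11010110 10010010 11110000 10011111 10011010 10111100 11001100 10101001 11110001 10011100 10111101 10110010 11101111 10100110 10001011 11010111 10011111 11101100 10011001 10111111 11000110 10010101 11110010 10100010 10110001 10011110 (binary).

9

Byte at offset 0: 0xD6 = 11010110 → 2-byte char (#1). Advance 2.
Byte at offset 2: 0xF0 = 11110000 → 4-byte char (#2). Advance 4.
Byte at offset 6: 0xCC = 11001100 → 2-byte char (#3). Advance 2.
Byte at offset 8: 0xF1 = 11110001 → 4-byte char (#4). Advance 4.
Byte at offset 12: 0xEF = 11101111 → 3-byte char (#5). Advance 3.
Byte at offset 15: 0xD7 = 11010111 → 2-byte char (#6). Advance 2.
Byte at offset 17: 0xEC = 11101100 → 3-byte char (#7). Advance 3.
Byte at offset 20: 0xC6 = 11000110 → 2-byte char (#8). Advance 2.
Byte at offset 22: 0xF2 = 11110010 → 4-byte char (#9). Advance 4.
Reached end at offset 26 after 9 code points.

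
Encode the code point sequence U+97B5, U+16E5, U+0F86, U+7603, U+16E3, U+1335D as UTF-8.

E9 9E B5 E1 9B A5 E0 BE 86 E7 98 83 E1 9B A3 F0 93 8D 9D

U+97B5: 3-byte form → E9 9E B5.
U+16E5: 3-byte form → E1 9B A5.
U+0F86: 3-byte form → E0 BE 86.
U+7603: 3-byte form → E7 98 83.
U+16E3: 3-byte form → E1 9B A3.
U+1335D: 4-byte form → F0 93 8D 9D.
Concatenated (19 bytes): E9 9E B5 E1 9B A5 E0 BE 86 E7 98 83 E1 9B A3 F0 93 8D 9D.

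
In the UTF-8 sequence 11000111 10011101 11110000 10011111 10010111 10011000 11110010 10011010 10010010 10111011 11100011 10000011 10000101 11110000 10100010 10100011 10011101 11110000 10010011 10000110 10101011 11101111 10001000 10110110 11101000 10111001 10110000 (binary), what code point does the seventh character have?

U+F236

Offset 0: leading byte 0xC7 = 11000111 → 2-byte char #1 = C7 9D.
Offset 2: leading byte 0xF0 = 11110000 → 4-byte char #2 = F0 9F 97 98.
Offset 6: leading byte 0xF2 = 11110010 → 4-byte char #3 = F2 9A 92 BB.
Offset 10: leading byte 0xE3 = 11100011 → 3-byte char #4 = E3 83 85.
Offset 13: leading byte 0xF0 = 11110000 → 4-byte char #5 = F0 A2 A3 9D.
Offset 17: leading byte 0xF0 = 11110000 → 4-byte char #6 = F0 93 86 AB.
Offset 21: leading byte 0xEF = 11101111 → 3-byte char #7 = EF 88 B6.
Leading byte 0xEF = 11101111 matches 1110xxxx → 3-byte sequence.
Byte 1: 0xEF = 11101111, payload 1111 (4 bits).
Byte 2: 0x88 = 10001000 (10xxxxxx ✓), payload 001000.
Byte 3: 0xB6 = 10110110 (10xxxxxx ✓), payload 110110.
Concatenate: 1111001000110110 = 0xF236 (16 bits → U+F236).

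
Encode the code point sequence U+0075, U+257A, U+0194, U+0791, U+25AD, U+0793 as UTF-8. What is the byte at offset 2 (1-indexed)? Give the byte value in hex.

0xE2

1-indexed offset 2 is 0-indexed offset 1.
U+0075 → 1-byte form 75 at offsets 0–0.
U+257A → 3-byte form E2 95 BA at offsets 1–3.
Offset 1 falls in char 2's range; it's byte 1 of E2 95 BA = 0xE2.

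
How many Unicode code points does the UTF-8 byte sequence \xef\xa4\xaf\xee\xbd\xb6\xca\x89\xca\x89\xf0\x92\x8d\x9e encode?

Byte at offset 0: 0xEF = 11101111 → 3-byte char (#1). Advance 3.
Byte at offset 3: 0xEE = 11101110 → 3-byte char (#2). Advance 3.
Byte at offset 6: 0xCA = 11001010 → 2-byte char (#3). Advance 2.
Byte at offset 8: 0xCA = 11001010 → 2-byte char (#4). Advance 2.
Byte at offset 10: 0xF0 = 11110000 → 4-byte char (#5). Advance 4.
Reached end at offset 14 after 5 code points.

5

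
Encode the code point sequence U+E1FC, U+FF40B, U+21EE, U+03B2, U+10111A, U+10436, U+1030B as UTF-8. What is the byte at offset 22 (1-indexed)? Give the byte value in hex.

1-indexed offset 22 is 0-indexed offset 21.
U+E1FC → 3-byte form EE 87 BC at offsets 0–2.
U+FF40B → 4-byte form F3 BF 90 8B at offsets 3–6.
U+21EE → 3-byte form E2 87 AE at offsets 7–9.
U+03B2 → 2-byte form CE B2 at offsets 10–11.
U+10111A → 4-byte form F4 81 84 9A at offsets 12–15.
U+10436 → 4-byte form F0 90 90 B6 at offsets 16–19.
U+1030B → 4-byte form F0 90 8C 8B at offsets 20–23.
Offset 21 falls in char 7's range; it's byte 2 of F0 90 8C 8B = 0x90.

0x90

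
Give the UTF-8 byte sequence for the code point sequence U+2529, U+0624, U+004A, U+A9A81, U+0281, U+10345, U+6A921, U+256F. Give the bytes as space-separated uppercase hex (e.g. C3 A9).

U+2529: 3-byte form → E2 94 A9.
U+0624: 2-byte form → D8 A4.
U+004A: 1-byte form → 4A.
U+A9A81: 4-byte form → F2 A9 AA 81.
U+0281: 2-byte form → CA 81.
U+10345: 4-byte form → F0 90 8D 85.
U+6A921: 4-byte form → F1 AA A4 A1.
U+256F: 3-byte form → E2 95 AF.
Concatenated (23 bytes): E2 94 A9 D8 A4 4A F2 A9 AA 81 CA 81 F0 90 8D 85 F1 AA A4 A1 E2 95 AF.

E2 94 A9 D8 A4 4A F2 A9 AA 81 CA 81 F0 90 8D 85 F1 AA A4 A1 E2 95 AF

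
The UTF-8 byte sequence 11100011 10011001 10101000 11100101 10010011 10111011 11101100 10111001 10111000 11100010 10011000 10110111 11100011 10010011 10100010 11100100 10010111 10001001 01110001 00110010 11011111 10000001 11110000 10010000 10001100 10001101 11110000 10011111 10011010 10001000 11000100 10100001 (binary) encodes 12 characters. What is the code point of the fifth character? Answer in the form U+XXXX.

Offset 0: leading byte 0xE3 = 11100011 → 3-byte char #1 = E3 99 A8.
Offset 3: leading byte 0xE5 = 11100101 → 3-byte char #2 = E5 93 BB.
Offset 6: leading byte 0xEC = 11101100 → 3-byte char #3 = EC B9 B8.
Offset 9: leading byte 0xE2 = 11100010 → 3-byte char #4 = E2 98 B7.
Offset 12: leading byte 0xE3 = 11100011 → 3-byte char #5 = E3 93 A2.
Leading byte 0xE3 = 11100011 matches 1110xxxx → 3-byte sequence.
Byte 1: 0xE3 = 11100011, payload 0011 (4 bits).
Byte 2: 0x93 = 10010011 (10xxxxxx ✓), payload 010011.
Byte 3: 0xA2 = 10100010 (10xxxxxx ✓), payload 100010.
Concatenate: 0011010011100010 = 0x34E2 (16 bits → U+34E2).

U+34E2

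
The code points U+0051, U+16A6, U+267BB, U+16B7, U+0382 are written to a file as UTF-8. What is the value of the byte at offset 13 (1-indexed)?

0x82

1-indexed offset 13 is 0-indexed offset 12.
U+0051 → 1-byte form 51 at offsets 0–0.
U+16A6 → 3-byte form E1 9A A6 at offsets 1–3.
U+267BB → 4-byte form F0 A6 9E BB at offsets 4–7.
U+16B7 → 3-byte form E1 9A B7 at offsets 8–10.
U+0382 → 2-byte form CE 82 at offsets 11–12.
Offset 12 falls in char 5's range; it's byte 2 of CE 82 = 0x82.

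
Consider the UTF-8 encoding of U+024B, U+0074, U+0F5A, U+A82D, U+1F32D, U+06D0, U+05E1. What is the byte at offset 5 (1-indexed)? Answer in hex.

0xBD

1-indexed offset 5 is 0-indexed offset 4.
U+024B → 2-byte form C9 8B at offsets 0–1.
U+0074 → 1-byte form 74 at offsets 2–2.
U+0F5A → 3-byte form E0 BD 9A at offsets 3–5.
Offset 4 falls in char 3's range; it's byte 2 of E0 BD 9A = 0xBD.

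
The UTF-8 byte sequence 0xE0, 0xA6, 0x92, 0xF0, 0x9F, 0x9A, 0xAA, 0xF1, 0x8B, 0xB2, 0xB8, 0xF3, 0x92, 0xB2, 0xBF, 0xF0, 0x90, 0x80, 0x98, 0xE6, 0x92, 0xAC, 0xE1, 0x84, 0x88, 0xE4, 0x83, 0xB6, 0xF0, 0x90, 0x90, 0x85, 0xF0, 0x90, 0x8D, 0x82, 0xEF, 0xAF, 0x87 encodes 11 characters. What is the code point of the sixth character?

Offset 0: leading byte 0xE0 = 11100000 → 3-byte char #1 = E0 A6 92.
Offset 3: leading byte 0xF0 = 11110000 → 4-byte char #2 = F0 9F 9A AA.
Offset 7: leading byte 0xF1 = 11110001 → 4-byte char #3 = F1 8B B2 B8.
Offset 11: leading byte 0xF3 = 11110011 → 4-byte char #4 = F3 92 B2 BF.
Offset 15: leading byte 0xF0 = 11110000 → 4-byte char #5 = F0 90 80 98.
Offset 19: leading byte 0xE6 = 11100110 → 3-byte char #6 = E6 92 AC.
Leading byte 0xE6 = 11100110 matches 1110xxxx → 3-byte sequence.
Byte 1: 0xE6 = 11100110, payload 0110 (4 bits).
Byte 2: 0x92 = 10010010 (10xxxxxx ✓), payload 010010.
Byte 3: 0xAC = 10101100 (10xxxxxx ✓), payload 101100.
Concatenate: 0110010010101100 = 0x64AC (16 bits → U+64AC).

U+64AC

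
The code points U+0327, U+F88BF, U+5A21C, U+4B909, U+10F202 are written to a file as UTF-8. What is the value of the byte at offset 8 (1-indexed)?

0x9A

1-indexed offset 8 is 0-indexed offset 7.
U+0327 → 2-byte form CC A7 at offsets 0–1.
U+F88BF → 4-byte form F3 B8 A2 BF at offsets 2–5.
U+5A21C → 4-byte form F1 9A 88 9C at offsets 6–9.
Offset 7 falls in char 3's range; it's byte 2 of F1 9A 88 9C = 0x9A.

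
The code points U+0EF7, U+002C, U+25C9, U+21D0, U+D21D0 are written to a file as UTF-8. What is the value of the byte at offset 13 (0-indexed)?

U+0EF7 → 3-byte form E0 BB B7 at offsets 0–2.
U+002C → 1-byte form 2C at offsets 3–3.
U+25C9 → 3-byte form E2 97 89 at offsets 4–6.
U+21D0 → 3-byte form E2 87 90 at offsets 7–9.
U+D21D0 → 4-byte form F3 92 87 90 at offsets 10–13.
Offset 13 falls in char 5's range; it's byte 4 of F3 92 87 90 = 0x90.

0x90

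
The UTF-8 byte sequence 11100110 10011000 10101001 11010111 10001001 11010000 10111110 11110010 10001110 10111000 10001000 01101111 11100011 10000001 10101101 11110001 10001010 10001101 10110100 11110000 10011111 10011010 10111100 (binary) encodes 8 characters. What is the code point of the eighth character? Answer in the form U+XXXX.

Offset 0: leading byte 0xE6 = 11100110 → 3-byte char #1 = E6 98 A9.
Offset 3: leading byte 0xD7 = 11010111 → 2-byte char #2 = D7 89.
Offset 5: leading byte 0xD0 = 11010000 → 2-byte char #3 = D0 BE.
Offset 7: leading byte 0xF2 = 11110010 → 4-byte char #4 = F2 8E B8 88.
Offset 11: leading byte 0x6F = 01101111 → 1-byte char #5 = 6F.
Offset 12: leading byte 0xE3 = 11100011 → 3-byte char #6 = E3 81 AD.
Offset 15: leading byte 0xF1 = 11110001 → 4-byte char #7 = F1 8A 8D B4.
Offset 19: leading byte 0xF0 = 11110000 → 4-byte char #8 = F0 9F 9A BC.
Leading byte 0xF0 = 11110000 matches 11110xxx → 4-byte sequence.
Byte 1: 0xF0 = 11110000, payload 000 (3 bits).
Byte 2: 0x9F = 10011111 (10xxxxxx ✓), payload 011111.
Byte 3: 0x9A = 10011010 (10xxxxxx ✓), payload 011010.
Byte 4: 0xBC = 10111100 (10xxxxxx ✓), payload 111100.
Concatenate: 000011111011010111100 = 0x1F6BC (21 bits → U+1F6BC).

U+1F6BC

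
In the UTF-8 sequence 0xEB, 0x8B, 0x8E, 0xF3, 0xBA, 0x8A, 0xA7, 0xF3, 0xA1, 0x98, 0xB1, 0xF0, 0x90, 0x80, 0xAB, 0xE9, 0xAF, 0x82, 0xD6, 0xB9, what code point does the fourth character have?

U+1002B

Offset 0: leading byte 0xEB = 11101011 → 3-byte char #1 = EB 8B 8E.
Offset 3: leading byte 0xF3 = 11110011 → 4-byte char #2 = F3 BA 8A A7.
Offset 7: leading byte 0xF3 = 11110011 → 4-byte char #3 = F3 A1 98 B1.
Offset 11: leading byte 0xF0 = 11110000 → 4-byte char #4 = F0 90 80 AB.
Leading byte 0xF0 = 11110000 matches 11110xxx → 4-byte sequence.
Byte 1: 0xF0 = 11110000, payload 000 (3 bits).
Byte 2: 0x90 = 10010000 (10xxxxxx ✓), payload 010000.
Byte 3: 0x80 = 10000000 (10xxxxxx ✓), payload 000000.
Byte 4: 0xAB = 10101011 (10xxxxxx ✓), payload 101011.
Concatenate: 000010000000000101011 = 0x1002B (21 bits → U+1002B).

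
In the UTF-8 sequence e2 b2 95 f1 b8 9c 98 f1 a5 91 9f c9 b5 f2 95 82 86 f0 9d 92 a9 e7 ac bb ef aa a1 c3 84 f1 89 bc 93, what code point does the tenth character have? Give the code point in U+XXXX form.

U+49F13

Offset 0: leading byte 0xE2 = 11100010 → 3-byte char #1 = E2 B2 95.
Offset 3: leading byte 0xF1 = 11110001 → 4-byte char #2 = F1 B8 9C 98.
Offset 7: leading byte 0xF1 = 11110001 → 4-byte char #3 = F1 A5 91 9F.
Offset 11: leading byte 0xC9 = 11001001 → 2-byte char #4 = C9 B5.
Offset 13: leading byte 0xF2 = 11110010 → 4-byte char #5 = F2 95 82 86.
Offset 17: leading byte 0xF0 = 11110000 → 4-byte char #6 = F0 9D 92 A9.
Offset 21: leading byte 0xE7 = 11100111 → 3-byte char #7 = E7 AC BB.
Offset 24: leading byte 0xEF = 11101111 → 3-byte char #8 = EF AA A1.
Offset 27: leading byte 0xC3 = 11000011 → 2-byte char #9 = C3 84.
Offset 29: leading byte 0xF1 = 11110001 → 4-byte char #10 = F1 89 BC 93.
Leading byte 0xF1 = 11110001 matches 11110xxx → 4-byte sequence.
Byte 1: 0xF1 = 11110001, payload 001 (3 bits).
Byte 2: 0x89 = 10001001 (10xxxxxx ✓), payload 001001.
Byte 3: 0xBC = 10111100 (10xxxxxx ✓), payload 111100.
Byte 4: 0x93 = 10010011 (10xxxxxx ✓), payload 010011.
Concatenate: 001001001111100010011 = 0x49F13 (21 bits → U+49F13).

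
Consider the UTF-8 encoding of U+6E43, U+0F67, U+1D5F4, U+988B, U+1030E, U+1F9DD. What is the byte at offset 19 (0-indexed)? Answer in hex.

U+6E43 → 3-byte form E6 B9 83 at offsets 0–2.
U+0F67 → 3-byte form E0 BD A7 at offsets 3–5.
U+1D5F4 → 4-byte form F0 9D 97 B4 at offsets 6–9.
U+988B → 3-byte form E9 A2 8B at offsets 10–12.
U+1030E → 4-byte form F0 90 8C 8E at offsets 13–16.
U+1F9DD → 4-byte form F0 9F A7 9D at offsets 17–20.
Offset 19 falls in char 6's range; it's byte 3 of F0 9F A7 9D = 0xA7.

0xA7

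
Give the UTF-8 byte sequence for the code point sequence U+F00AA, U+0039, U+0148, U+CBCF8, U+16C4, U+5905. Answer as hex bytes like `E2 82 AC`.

U+F00AA: 4-byte form → F3 B0 82 AA.
U+0039: 1-byte form → 39.
U+0148: 2-byte form → C5 88.
U+CBCF8: 4-byte form → F3 8B B3 B8.
U+16C4: 3-byte form → E1 9B 84.
U+5905: 3-byte form → E5 A4 85.
Concatenated (17 bytes): F3 B0 82 AA 39 C5 88 F3 8B B3 B8 E1 9B 84 E5 A4 85.

F3 B0 82 AA 39 C5 88 F3 8B B3 B8 E1 9B 84 E5 A4 85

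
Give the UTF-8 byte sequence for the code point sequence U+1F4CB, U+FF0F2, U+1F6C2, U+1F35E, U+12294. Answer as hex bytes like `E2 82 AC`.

U+1F4CB: 4-byte form → F0 9F 93 8B.
U+FF0F2: 4-byte form → F3 BF 83 B2.
U+1F6C2: 4-byte form → F0 9F 9B 82.
U+1F35E: 4-byte form → F0 9F 8D 9E.
U+12294: 4-byte form → F0 92 8A 94.
Concatenated (20 bytes): F0 9F 93 8B F3 BF 83 B2 F0 9F 9B 82 F0 9F 8D 9E F0 92 8A 94.

F0 9F 93 8B F3 BF 83 B2 F0 9F 9B 82 F0 9F 8D 9E F0 92 8A 94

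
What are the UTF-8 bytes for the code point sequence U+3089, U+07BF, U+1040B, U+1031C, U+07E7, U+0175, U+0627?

E3 82 89 DE BF F0 90 90 8B F0 90 8C 9C DF A7 C5 B5 D8 A7

U+3089: 3-byte form → E3 82 89.
U+07BF: 2-byte form → DE BF.
U+1040B: 4-byte form → F0 90 90 8B.
U+1031C: 4-byte form → F0 90 8C 9C.
U+07E7: 2-byte form → DF A7.
U+0175: 2-byte form → C5 B5.
U+0627: 2-byte form → D8 A7.
Concatenated (19 bytes): E3 82 89 DE BF F0 90 90 8B F0 90 8C 9C DF A7 C5 B5 D8 A7.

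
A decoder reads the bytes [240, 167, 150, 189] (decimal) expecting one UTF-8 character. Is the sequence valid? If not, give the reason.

valid

Leading byte 0xF0 = 11110000 → 4-byte form.
Continuation bytes 0xA7=10100111, 0x96=10010110, 0xBD=10111101 all match 10xxxxxx.
Decoded value 0x275BD is ≥ 0x10000 (shortest form) and not a surrogate.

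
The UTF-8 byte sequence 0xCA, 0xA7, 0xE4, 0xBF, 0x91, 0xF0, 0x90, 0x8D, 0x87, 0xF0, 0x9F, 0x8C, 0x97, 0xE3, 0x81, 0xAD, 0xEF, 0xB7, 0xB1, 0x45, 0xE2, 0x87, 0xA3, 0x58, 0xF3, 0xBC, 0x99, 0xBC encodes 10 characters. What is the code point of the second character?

U+4FD1

Offset 0: leading byte 0xCA = 11001010 → 2-byte char #1 = CA A7.
Offset 2: leading byte 0xE4 = 11100100 → 3-byte char #2 = E4 BF 91.
Leading byte 0xE4 = 11100100 matches 1110xxxx → 3-byte sequence.
Byte 1: 0xE4 = 11100100, payload 0100 (4 bits).
Byte 2: 0xBF = 10111111 (10xxxxxx ✓), payload 111111.
Byte 3: 0x91 = 10010001 (10xxxxxx ✓), payload 010001.
Concatenate: 0100111111010001 = 0x4FD1 (16 bits → U+4FD1).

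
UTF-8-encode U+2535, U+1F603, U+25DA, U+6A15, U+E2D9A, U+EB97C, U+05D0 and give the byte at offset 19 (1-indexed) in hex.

1-indexed offset 19 is 0-indexed offset 18.
U+2535 → 3-byte form E2 94 B5 at offsets 0–2.
U+1F603 → 4-byte form F0 9F 98 83 at offsets 3–6.
U+25DA → 3-byte form E2 97 9A at offsets 7–9.
U+6A15 → 3-byte form E6 A8 95 at offsets 10–12.
U+E2D9A → 4-byte form F3 A2 B6 9A at offsets 13–16.
U+EB97C → 4-byte form F3 AB A5 BC at offsets 17–20.
Offset 18 falls in char 6's range; it's byte 2 of F3 AB A5 BC = 0xAB.

0xAB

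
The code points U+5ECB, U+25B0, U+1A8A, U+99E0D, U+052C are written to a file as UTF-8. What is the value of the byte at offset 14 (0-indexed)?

0xAC

U+5ECB → 3-byte form E5 BB 8B at offsets 0–2.
U+25B0 → 3-byte form E2 96 B0 at offsets 3–5.
U+1A8A → 3-byte form E1 AA 8A at offsets 6–8.
U+99E0D → 4-byte form F2 99 B8 8D at offsets 9–12.
U+052C → 2-byte form D4 AC at offsets 13–14.
Offset 14 falls in char 5's range; it's byte 2 of D4 AC = 0xAC.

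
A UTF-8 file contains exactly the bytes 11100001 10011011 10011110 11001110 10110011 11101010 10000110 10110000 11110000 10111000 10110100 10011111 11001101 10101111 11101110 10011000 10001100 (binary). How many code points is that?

6

Byte at offset 0: 0xE1 = 11100001 → 3-byte char (#1). Advance 3.
Byte at offset 3: 0xCE = 11001110 → 2-byte char (#2). Advance 2.
Byte at offset 5: 0xEA = 11101010 → 3-byte char (#3). Advance 3.
Byte at offset 8: 0xF0 = 11110000 → 4-byte char (#4). Advance 4.
Byte at offset 12: 0xCD = 11001101 → 2-byte char (#5). Advance 2.
Byte at offset 14: 0xEE = 11101110 → 3-byte char (#6). Advance 3.
Reached end at offset 17 after 6 code points.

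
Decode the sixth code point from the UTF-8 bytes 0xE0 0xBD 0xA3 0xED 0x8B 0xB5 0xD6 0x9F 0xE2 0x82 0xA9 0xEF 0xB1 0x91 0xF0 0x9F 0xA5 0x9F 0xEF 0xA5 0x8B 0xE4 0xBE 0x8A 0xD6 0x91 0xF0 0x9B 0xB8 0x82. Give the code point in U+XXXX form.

Offset 0: leading byte 0xE0 = 11100000 → 3-byte char #1 = E0 BD A3.
Offset 3: leading byte 0xED = 11101101 → 3-byte char #2 = ED 8B B5.
Offset 6: leading byte 0xD6 = 11010110 → 2-byte char #3 = D6 9F.
Offset 8: leading byte 0xE2 = 11100010 → 3-byte char #4 = E2 82 A9.
Offset 11: leading byte 0xEF = 11101111 → 3-byte char #5 = EF B1 91.
Offset 14: leading byte 0xF0 = 11110000 → 4-byte char #6 = F0 9F A5 9F.
Leading byte 0xF0 = 11110000 matches 11110xxx → 4-byte sequence.
Byte 1: 0xF0 = 11110000, payload 000 (3 bits).
Byte 2: 0x9F = 10011111 (10xxxxxx ✓), payload 011111.
Byte 3: 0xA5 = 10100101 (10xxxxxx ✓), payload 100101.
Byte 4: 0x9F = 10011111 (10xxxxxx ✓), payload 011111.
Concatenate: 000011111100101011111 = 0x1F95F (21 bits → U+1F95F).

U+1F95F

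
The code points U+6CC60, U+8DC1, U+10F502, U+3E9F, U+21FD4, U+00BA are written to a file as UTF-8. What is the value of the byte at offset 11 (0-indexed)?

U+6CC60 → 4-byte form F1 AC B1 A0 at offsets 0–3.
U+8DC1 → 3-byte form E8 B7 81 at offsets 4–6.
U+10F502 → 4-byte form F4 8F 94 82 at offsets 7–10.
U+3E9F → 3-byte form E3 BA 9F at offsets 11–13.
Offset 11 falls in char 4's range; it's byte 1 of E3 BA 9F = 0xE3.

0xE3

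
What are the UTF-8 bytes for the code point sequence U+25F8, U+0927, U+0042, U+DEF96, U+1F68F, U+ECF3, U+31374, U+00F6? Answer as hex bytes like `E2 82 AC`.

U+25F8: 3-byte form → E2 97 B8.
U+0927: 3-byte form → E0 A4 A7.
U+0042: 1-byte form → 42.
U+DEF96: 4-byte form → F3 9E BE 96.
U+1F68F: 4-byte form → F0 9F 9A 8F.
U+ECF3: 3-byte form → EE B3 B3.
U+31374: 4-byte form → F0 B1 8D B4.
U+00F6: 2-byte form → C3 B6.
Concatenated (24 bytes): E2 97 B8 E0 A4 A7 42 F3 9E BE 96 F0 9F 9A 8F EE B3 B3 F0 B1 8D B4 C3 B6.

E2 97 B8 E0 A4 A7 42 F3 9E BE 96 F0 9F 9A 8F EE B3 B3 F0 B1 8D B4 C3 B6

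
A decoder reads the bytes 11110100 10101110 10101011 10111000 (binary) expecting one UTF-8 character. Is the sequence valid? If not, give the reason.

Leading byte 0xF4 = 11110100 → 4-byte form.
Payload = 0x12EAF8, which exceeds U+10FFFF, the maximum Unicode code point. (Leading bytes F5–FF, or F4 followed by ≥ 0x90, are invalid.)

invalid (encodes a value above U+10FFFF)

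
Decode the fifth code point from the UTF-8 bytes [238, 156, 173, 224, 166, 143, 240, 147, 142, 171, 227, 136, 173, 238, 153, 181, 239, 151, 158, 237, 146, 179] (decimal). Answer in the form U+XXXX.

U+E675

Offset 0: leading byte 0xEE = 11101110 → 3-byte char #1 = EE 9C AD.
Offset 3: leading byte 0xE0 = 11100000 → 3-byte char #2 = E0 A6 8F.
Offset 6: leading byte 0xF0 = 11110000 → 4-byte char #3 = F0 93 8E AB.
Offset 10: leading byte 0xE3 = 11100011 → 3-byte char #4 = E3 88 AD.
Offset 13: leading byte 0xEE = 11101110 → 3-byte char #5 = EE 99 B5.
Leading byte 0xEE = 11101110 matches 1110xxxx → 3-byte sequence.
Byte 1: 0xEE = 11101110, payload 1110 (4 bits).
Byte 2: 0x99 = 10011001 (10xxxxxx ✓), payload 011001.
Byte 3: 0xB5 = 10110101 (10xxxxxx ✓), payload 110101.
Concatenate: 1110011001110101 = 0xE675 (16 bits → U+E675).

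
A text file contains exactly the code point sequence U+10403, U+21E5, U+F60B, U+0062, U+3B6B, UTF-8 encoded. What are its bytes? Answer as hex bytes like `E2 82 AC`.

F0 90 90 83 E2 87 A5 EF 98 8B 62 E3 AD AB

U+10403: 4-byte form → F0 90 90 83.
U+21E5: 3-byte form → E2 87 A5.
U+F60B: 3-byte form → EF 98 8B.
U+0062: 1-byte form → 62.
U+3B6B: 3-byte form → E3 AD AB.
Concatenated (14 bytes): F0 90 90 83 E2 87 A5 EF 98 8B 62 E3 AD AB.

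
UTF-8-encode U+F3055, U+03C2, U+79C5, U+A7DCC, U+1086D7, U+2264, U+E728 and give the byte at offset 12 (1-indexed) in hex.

1-indexed offset 12 is 0-indexed offset 11.
U+F3055 → 4-byte form F3 B3 81 95 at offsets 0–3.
U+03C2 → 2-byte form CF 82 at offsets 4–5.
U+79C5 → 3-byte form E7 A7 85 at offsets 6–8.
U+A7DCC → 4-byte form F2 A7 B7 8C at offsets 9–12.
Offset 11 falls in char 4's range; it's byte 3 of F2 A7 B7 8C = 0xB7.

0xB7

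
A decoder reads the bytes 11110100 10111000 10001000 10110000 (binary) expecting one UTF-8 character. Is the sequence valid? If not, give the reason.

Leading byte 0xF4 = 11110100 → 4-byte form.
Payload = 0x138230, which exceeds U+10FFFF, the maximum Unicode code point. (Leading bytes F5–FF, or F4 followed by ≥ 0x90, are invalid.)

invalid (encodes a value above U+10FFFF)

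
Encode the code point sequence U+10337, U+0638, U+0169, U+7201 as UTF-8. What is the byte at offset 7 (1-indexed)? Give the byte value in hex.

0xC5

1-indexed offset 7 is 0-indexed offset 6.
U+10337 → 4-byte form F0 90 8C B7 at offsets 0–3.
U+0638 → 2-byte form D8 B8 at offsets 4–5.
U+0169 → 2-byte form C5 A9 at offsets 6–7.
Offset 6 falls in char 3's range; it's byte 1 of C5 A9 = 0xC5.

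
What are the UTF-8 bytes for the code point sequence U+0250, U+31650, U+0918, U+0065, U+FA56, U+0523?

C9 90 F0 B1 99 90 E0 A4 98 65 EF A9 96 D4 A3

U+0250: 2-byte form → C9 90.
U+31650: 4-byte form → F0 B1 99 90.
U+0918: 3-byte form → E0 A4 98.
U+0065: 1-byte form → 65.
U+FA56: 3-byte form → EF A9 96.
U+0523: 2-byte form → D4 A3.
Concatenated (15 bytes): C9 90 F0 B1 99 90 E0 A4 98 65 EF A9 96 D4 A3.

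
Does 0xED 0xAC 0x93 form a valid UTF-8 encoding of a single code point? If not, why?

Structurally a 3-byte sequence; payload = 0xDB13.
But 0xDB13 is in U+D800–U+DFFF, the surrogate range. Surrogates are not Unicode scalar values and are forbidden in UTF-8.

invalid (encodes a surrogate (U+D800–U+DFFF))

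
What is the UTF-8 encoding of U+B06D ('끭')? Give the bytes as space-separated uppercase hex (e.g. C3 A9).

U+B06D = 0xB06D = 45165 decimal. In range U+0800–U+FFFF → 3-byte form: 1110xxxx 10xxxxxx 10xxxxxx.
Binary (16 bits): 1011000001101101.
Split 4+6+6: 1011 | 000001 | 101101.
Byte 1: 11101011 = 0xEB.
Byte 2: 10000001 = 0x81.
Byte 3: 10101101 = 0xAD.

EB 81 AD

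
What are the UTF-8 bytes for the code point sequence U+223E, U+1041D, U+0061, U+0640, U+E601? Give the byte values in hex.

U+223E: 3-byte form → E2 88 BE.
U+1041D: 4-byte form → F0 90 90 9D.
U+0061: 1-byte form → 61.
U+0640: 2-byte form → D9 80.
U+E601: 3-byte form → EE 98 81.
Concatenated (13 bytes): E2 88 BE F0 90 90 9D 61 D9 80 EE 98 81.

E2 88 BE F0 90 90 9D 61 D9 80 EE 98 81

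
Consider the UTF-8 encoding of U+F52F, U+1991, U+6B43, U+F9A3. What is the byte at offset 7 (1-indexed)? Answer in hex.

1-indexed offset 7 is 0-indexed offset 6.
U+F52F → 3-byte form EF 94 AF at offsets 0–2.
U+1991 → 3-byte form E1 A6 91 at offsets 3–5.
U+6B43 → 3-byte form E6 AD 83 at offsets 6–8.
Offset 6 falls in char 3's range; it's byte 1 of E6 AD 83 = 0xE6.

0xE6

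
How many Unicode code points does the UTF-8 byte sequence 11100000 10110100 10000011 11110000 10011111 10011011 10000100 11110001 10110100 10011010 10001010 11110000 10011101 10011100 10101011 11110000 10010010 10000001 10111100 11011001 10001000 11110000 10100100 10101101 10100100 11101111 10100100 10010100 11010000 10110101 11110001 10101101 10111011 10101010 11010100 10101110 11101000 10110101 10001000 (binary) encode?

Byte at offset 0: 0xE0 = 11100000 → 3-byte char (#1). Advance 3.
Byte at offset 3: 0xF0 = 11110000 → 4-byte char (#2). Advance 4.
Byte at offset 7: 0xF1 = 11110001 → 4-byte char (#3). Advance 4.
Byte at offset 11: 0xF0 = 11110000 → 4-byte char (#4). Advance 4.
Byte at offset 15: 0xF0 = 11110000 → 4-byte char (#5). Advance 4.
Byte at offset 19: 0xD9 = 11011001 → 2-byte char (#6). Advance 2.
Byte at offset 21: 0xF0 = 11110000 → 4-byte char (#7). Advance 4.
Byte at offset 25: 0xEF = 11101111 → 3-byte char (#8). Advance 3.
Byte at offset 28: 0xD0 = 11010000 → 2-byte char (#9). Advance 2.
Byte at offset 30: 0xF1 = 11110001 → 4-byte char (#10). Advance 4.
Byte at offset 34: 0xD4 = 11010100 → 2-byte char (#11). Advance 2.
Byte at offset 36: 0xE8 = 11101000 → 3-byte char (#12). Advance 3.
Reached end at offset 39 after 12 code points.

12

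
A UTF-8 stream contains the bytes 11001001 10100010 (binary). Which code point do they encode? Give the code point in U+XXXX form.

U+0262

Leading byte 0xC9 = 11001001 matches 110xxxxx → 2-byte sequence.
Byte 1: 0xC9 = 11001001, payload 01001 (5 bits).
Byte 2: 0xA2 = 10100010 (10xxxxxx ✓), payload 100010.
Concatenate: 01001100010 = 0x262 (11 bits → U+0262).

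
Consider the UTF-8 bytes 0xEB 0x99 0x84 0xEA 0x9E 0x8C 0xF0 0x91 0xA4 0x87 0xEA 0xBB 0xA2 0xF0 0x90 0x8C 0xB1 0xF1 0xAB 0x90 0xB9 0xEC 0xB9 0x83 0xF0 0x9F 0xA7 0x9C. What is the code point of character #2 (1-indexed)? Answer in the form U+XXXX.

U+A78C

Offset 0: leading byte 0xEB = 11101011 → 3-byte char #1 = EB 99 84.
Offset 3: leading byte 0xEA = 11101010 → 3-byte char #2 = EA 9E 8C.
Leading byte 0xEA = 11101010 matches 1110xxxx → 3-byte sequence.
Byte 1: 0xEA = 11101010, payload 1010 (4 bits).
Byte 2: 0x9E = 10011110 (10xxxxxx ✓), payload 011110.
Byte 3: 0x8C = 10001100 (10xxxxxx ✓), payload 001100.
Concatenate: 1010011110001100 = 0xA78C (16 bits → U+A78C).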